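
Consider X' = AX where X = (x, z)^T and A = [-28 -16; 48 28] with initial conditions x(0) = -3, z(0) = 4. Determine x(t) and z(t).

x(t) = e^(4t) - 4e^(-4t), z(t) = -2e^(4t) + 6e^(-4t)

Coefficient matrix A = [[-28, -16], [48, 28]].
Characteristic polynomial det(A - λI) = λ^2 - 16 = 0.
Eigenvalues λ = 4, -4.
For λ=4: (A-λI) row 1 is [-32, -16], so an eigenvector is (1, -2).
For λ=-4: (A-λI) row 1 is [-24, -16], so an eigenvector is (2, -3).
General solution: C_1e^(4t)(1,-2) + C_2e^(-4t)(2,-3).
Applying x(0)=-3, z(0)=4 gives C_1=1, C_2=-2.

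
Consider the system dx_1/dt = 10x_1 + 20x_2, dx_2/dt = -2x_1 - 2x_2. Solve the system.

x_1(t) = c_1e^(4t)sin(2t) - 3c_1e^(4t)cos(2t) - 3c_2e^(4t)sin(2t) - c_2e^(4t)cos(2t), x_2(t) = c_1e^(4t)cos(2t) + c_2e^(4t)sin(2t)

Coefficient matrix A = [[10, 20], [-2, -2]].
Characteristic polynomial det(A - λI) = λ^2 - 8λ + 20 = 0.
Eigenvalues λ = 4 ± 2i (complex conjugate pair).
For λ=4+2i: an eigenvector is (-3,1) - i(1,0) = (-3 - i, 1).
A real fundamental pair from Re and Im of e^((4+2i)t)v: X_1 = e^(4t)(cos(2t)·(-3,1) + sin(2t)·(1,0)), X_2 = e^(4t)(sin(2t)·(-3,1) - cos(2t)·(1,0)).
General solution: c_1X_1 + c_2X_2.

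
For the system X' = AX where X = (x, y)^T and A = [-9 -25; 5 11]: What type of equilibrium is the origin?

A = [[-9,-25],[5,11]]; det(A-λI) = λ^2 - 2λ + 26.
λ = 1 ± 5i: positive real part.

unstable spiral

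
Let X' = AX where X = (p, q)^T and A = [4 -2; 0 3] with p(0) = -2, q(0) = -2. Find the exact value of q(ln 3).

-54

A = [[4,-2],[0,3]]; eigenvalues λ = 3, 4.
Eigenvectors: (2,1) for λ=3, (-1,0) for λ=4.
From the initial condition, c_1 = -2, c_2 = -2.
q(ln 3) = (-2)(3^3)(1) + (-2)(3^4)(0) = -54.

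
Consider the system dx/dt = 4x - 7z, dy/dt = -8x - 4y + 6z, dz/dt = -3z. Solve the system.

x(t) = c_1e^(4t) + c_3e^(-3t), y(t) = -c_1e^(4t) + c_2e^(-4t) - 2c_3e^(-3t), z(t) = c_3e^(-3t)

Coefficient matrix A = [[4, 0, -7], [-8, -4, 6], [0, 0, -3]].
det(A - λI) = 0 gives eigenvalues λ = 4, -4, -3.
For λ=4: eigenvector (1,-1,0).
For λ=-4: eigenvector (0,1,0).
For λ=-3: eigenvector (1,-2,1).
General solution: c_1e^(4t)(1,-1,0) + c_2e^(-4t)(0,1,0) + c_3e^(-3t)(1,-2,1).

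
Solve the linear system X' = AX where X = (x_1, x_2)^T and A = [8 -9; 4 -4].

Coefficient matrix A = [[8, -9], [4, -4]].
Characteristic polynomial det(A - λI) = λ^2 - 4λ + 4 = 0.
Single eigenvalue λ = 2 with algebraic multiplicity 2.
Eigenvector v = (3,2); generalized eigenvector w with (A-λI)w=v is (2,1).
General solution: e^(2t)[K_1·v + K_2·(t·v + w)].

x_1(t) = 3K_1e^(2t) + 3K_2te^(2t) + 2K_2e^(2t), x_2(t) = 2K_1e^(2t) + 2K_2te^(2t) + K_2e^(2t)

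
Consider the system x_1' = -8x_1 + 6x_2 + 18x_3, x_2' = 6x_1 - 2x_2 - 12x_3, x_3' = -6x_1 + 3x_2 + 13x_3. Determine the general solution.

Coefficient matrix A = [[-8, 6, 18], [6, -2, -12], [-6, 3, 13]].
det(A - λI) = 0 gives eigenvalues λ = 4, 1, -2.
For λ=4: eigenvector (-1,1,-1).
For λ=1: eigenvector (2,0,1).
For λ=-2: eigenvector (-2,1,-1).
General solution: c_1e^(4t)(-1,1,-1) + c_2e^(t)(2,0,1) + c_3e^(-2t)(-2,1,-1).

x_1(t) = -c_1e^(4t) + 2c_2e^(t) - 2c_3e^(-2t), x_2(t) = c_1e^(4t) + c_3e^(-2t), x_3(t) = -c_1e^(4t) + c_2e^(t) - c_3e^(-2t)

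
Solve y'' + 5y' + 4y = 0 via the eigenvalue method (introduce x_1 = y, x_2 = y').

Let x_1 = y, x_2 = y'. Then x_1' = x_2 and x_2' = -4x_1 - 5x_2.
A = [[0,1],[-4,-5]]; det(A-λI) = λ^2 + 5λ + 4.
Eigenvalues λ = -4, -1 with eigenvectors (1,-4), (1,-1).

y(t) = c_1e^(-4t) + c_2e^(-t)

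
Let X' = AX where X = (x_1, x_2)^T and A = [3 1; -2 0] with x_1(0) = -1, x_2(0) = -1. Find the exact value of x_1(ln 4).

A = [[3,1],[-2,0]]; eigenvalues λ = 1, 2.
Eigenvectors: (1,-2) for λ=1, (-1,1) for λ=2.
From the initial condition, c_1 = 2, c_2 = 3.
x_1(ln 4) = (2)(4^1)(1) + (3)(4^2)(-1) = -40.

-40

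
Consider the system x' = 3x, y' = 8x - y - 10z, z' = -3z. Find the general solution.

x(t) = C_2e^(3t), y(t) = 5C_1e^(-3t) + 2C_2e^(3t) - C_3e^(-t), z(t) = C_1e^(-3t)

Coefficient matrix A = [[3, 0, 0], [8, -1, -10], [0, 0, -3]].
det(A - λI) = 0 gives eigenvalues λ = -3, 3, -1.
For λ=-3: eigenvector (0,5,1).
For λ=3: eigenvector (1,2,0).
For λ=-1: eigenvector (0,-1,0).
General solution: C_1e^(-3t)(0,5,1) + C_2e^(3t)(1,2,0) + C_3e^(-t)(0,-1,0).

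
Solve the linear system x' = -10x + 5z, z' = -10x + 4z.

x(t) = -2C_1e^(-3t)sin(t) + C_1e^(-3t)cos(t) + C_2e^(-3t)sin(t) + 2C_2e^(-3t)cos(t), z(t) = -3C_1e^(-3t)sin(t) + C_1e^(-3t)cos(t) + C_2e^(-3t)sin(t) + 3C_2e^(-3t)cos(t)

Coefficient matrix A = [[-10, 5], [-10, 4]].
Characteristic polynomial det(A - λI) = λ^2 + 6λ + 10 = 0.
Eigenvalues λ = -3 ± i (complex conjugate pair).
For λ=-3+i: an eigenvector is (1,1) - i(-2,-3) = (1 + 2i, 1 + 3i).
A real fundamental pair from Re and Im of e^((-3+i)t)v: X_1 = e^(-3t)(cos(t)·(1,1) + sin(t)·(-2,-3)), X_2 = e^(-3t)(sin(t)·(1,1) - cos(t)·(-2,-3)).
General solution: C_1X_1 + C_2X_2.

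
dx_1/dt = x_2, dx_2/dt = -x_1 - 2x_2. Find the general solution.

Coefficient matrix A = [[0, 1], [-1, -2]].
Characteristic polynomial det(A - λI) = λ^2 + 2λ + 1 = 0.
Single eigenvalue λ = -1 with algebraic multiplicity 2.
Eigenvector v = (1,-1); generalized eigenvector w with (A-λI)w=v is (1,0).
General solution: e^(-t)[c_1·v + c_2·(t·v + w)].

x_1(t) = c_1e^(-t) + c_2te^(-t) + c_2e^(-t), x_2(t) = -c_1e^(-t) - c_2te^(-t)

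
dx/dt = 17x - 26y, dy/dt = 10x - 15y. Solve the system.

Coefficient matrix A = [[17, -26], [10, -15]].
Characteristic polynomial det(A - λI) = λ^2 - 2λ + 5 = 0.
Eigenvalues λ = 1 ± 2i (complex conjugate pair).
For λ=1+2i: an eigenvector is (-2,-1) - i(-3,-2) = (-2 + 3i, -1 + 2i).
A real fundamental pair from Re and Im of e^((1+2i)t)v: X_1 = e^(t)(cos(2t)·(-2,-1) + sin(2t)·(-3,-2)), X_2 = e^(t)(sin(2t)·(-2,-1) - cos(2t)·(-3,-2)).
General solution: c_1X_1 + c_2X_2.

x(t) = -3c_1e^(t)sin(2t) - 2c_1e^(t)cos(2t) - 2c_2e^(t)sin(2t) + 3c_2e^(t)cos(2t), y(t) = -2c_1e^(t)sin(2t) - c_1e^(t)cos(2t) - c_2e^(t)sin(2t) + 2c_2e^(t)cos(2t)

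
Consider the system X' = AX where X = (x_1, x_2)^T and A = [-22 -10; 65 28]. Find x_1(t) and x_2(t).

Coefficient matrix A = [[-22, -10], [65, 28]].
Characteristic polynomial det(A - λI) = λ^2 - 6λ + 34 = 0.
Eigenvalues λ = 3 ± 5i (complex conjugate pair).
For λ=3+5i: an eigenvector is (-1,2) - i(1,-3) = (-1 - i, 2 + 3i).
A real fundamental pair from Re and Im of e^((3+5i)t)v: X_1 = e^(3t)(cos(5t)·(-1,2) + sin(5t)·(1,-3)), X_2 = e^(3t)(sin(5t)·(-1,2) - cos(5t)·(1,-3)).
General solution: K_1X_1 + K_2X_2.

x_1(t) = K_1e^(3t)sin(5t) - K_1e^(3t)cos(5t) - K_2e^(3t)sin(5t) - K_2e^(3t)cos(5t), x_2(t) = -3K_1e^(3t)sin(5t) + 2K_1e^(3t)cos(5t) + 2K_2e^(3t)sin(5t) + 3K_2e^(3t)cos(5t)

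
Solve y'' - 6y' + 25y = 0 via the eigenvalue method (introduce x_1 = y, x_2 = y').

Let x_1 = y, x_2 = y'. Then x_1' = x_2 and x_2' = -25x_1 + 6x_2.
A = [[0,1],[-25,6]]; det(A-λI) = λ^2 - 6λ + 25.
Eigenvalues λ = 3 ± 4i.

y(t) = c_1e^(3t)cos(4t) + c_2e^(3t)sin(4t)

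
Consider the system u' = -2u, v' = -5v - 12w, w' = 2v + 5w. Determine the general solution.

Coefficient matrix A = [[-2, 0, 0], [0, -5, -12], [0, 2, 5]].
det(A - λI) = 0 gives eigenvalues λ = -2, -1, 1.
For λ=-2: eigenvector (1,0,0).
For λ=-1: eigenvector (0,3,-1).
For λ=1: eigenvector (0,-2,1).
General solution: K_1e^(-2t)(1,0,0) + K_2e^(-t)(0,3,-1) + K_3e^(t)(0,-2,1).

u(t) = K_1e^(-2t), v(t) = 3K_2e^(-t) - 2K_3e^(t), w(t) = -K_2e^(-t) + K_3e^(t)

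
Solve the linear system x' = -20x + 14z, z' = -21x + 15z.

Coefficient matrix A = [[-20, 14], [-21, 15]].
Characteristic polynomial det(A - λI) = λ^2 + 5λ - 6 = 0.
Eigenvalues λ = -6, 1.
For λ=-6: (A-λI) row 1 is [-14, 14], so an eigenvector is (1, 1).
For λ=1: (A-λI) row 1 is [-21, 14], so an eigenvector is (2, 3).
General solution: C_1e^(-6t)(1,1) + C_2e^(t)(2,3).

x(t) = C_1e^(-6t) + 2C_2e^(t), z(t) = C_1e^(-6t) + 3C_2e^(t)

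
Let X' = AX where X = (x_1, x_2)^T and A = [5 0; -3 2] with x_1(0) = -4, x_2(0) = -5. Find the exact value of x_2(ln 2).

A = [[5,0],[-3,2]]; eigenvalues λ = 2, 5.
Eigenvectors: (0,-1) for λ=2, (1,-1) for λ=5.
From the initial condition, c_1 = 9, c_2 = -4.
x_2(ln 2) = (9)(2^2)(-1) + (-4)(2^5)(-1) = 92.

92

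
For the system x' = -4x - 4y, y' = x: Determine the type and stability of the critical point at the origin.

A = [[-4,-4],[1,0]]; det(A-λI) = λ^2 + 4λ + 4.
repeated λ = -2 with a single eigenvector.

stable improper node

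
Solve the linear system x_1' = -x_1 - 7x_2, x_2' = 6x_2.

x_1(t) = -C_1e^(6t) + C_2e^(-t), x_2(t) = C_1e^(6t)

Coefficient matrix A = [[-1, -7], [0, 6]].
Characteristic polynomial det(A - λI) = λ^2 - 5λ - 6 = 0.
Eigenvalues λ = 6, -1.
For λ=6: (A-λI) row 1 is [-7, -7], so an eigenvector is (-1, 1).
For λ=-1: (A-λI) row 1 is [0, -7], so an eigenvector is (1, 0).
General solution: C_1e^(6t)(-1,1) + C_2e^(-t)(1,0).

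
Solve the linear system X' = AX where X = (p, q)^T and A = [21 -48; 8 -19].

Coefficient matrix A = [[21, -48], [8, -19]].
Characteristic polynomial det(A - λI) = λ^2 - 2λ - 15 = 0.
Eigenvalues λ = -3, 5.
For λ=-3: (A-λI) row 1 is [24, -48], so an eigenvector is (-2, -1).
For λ=5: (A-λI) row 1 is [16, -48], so an eigenvector is (-3, -1).
General solution: C_1e^(-3t)(-2,-1) + C_2e^(5t)(-3,-1).

p(t) = -2C_1e^(-3t) - 3C_2e^(5t), q(t) = -C_1e^(-3t) - C_2e^(5t)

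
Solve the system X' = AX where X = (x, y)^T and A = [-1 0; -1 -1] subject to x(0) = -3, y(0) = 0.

Coefficient matrix A = [[-1, 0], [-1, -1]].
Characteristic polynomial det(A - λI) = λ^2 + 2λ + 1 = 0.
Single eigenvalue λ = -1 with algebraic multiplicity 2.
Eigenvector v = (0,-1); generalized eigenvector w with (A-λI)w=v is (1,-1).
General solution: e^(-t)[K_1·v + K_2·(t·v + w)].
Applying x(0)=-3, y(0)=0 gives K_1=3, K_2=-3.

x(t) = -3e^(-t), y(t) = 3te^(-t)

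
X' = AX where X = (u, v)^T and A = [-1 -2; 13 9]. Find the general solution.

Coefficient matrix A = [[-1, -2], [13, 9]].
Characteristic polynomial det(A - λI) = λ^2 - 8λ + 17 = 0.
Eigenvalues λ = 4 ± i (complex conjugate pair).
For λ=4+i: an eigenvector is (1,-2) - i(-1,3) = (1 + i, -2 - 3i).
A real fundamental pair from Re and Im of e^((4+i)t)v: X_1 = e^(4t)(cos(t)·(1,-2) + sin(t)·(-1,3)), X_2 = e^(4t)(sin(t)·(1,-2) - cos(t)·(-1,3)).
General solution: C_1X_1 + C_2X_2.

u(t) = -C_1e^(4t)sin(t) + C_1e^(4t)cos(t) + C_2e^(4t)sin(t) + C_2e^(4t)cos(t), v(t) = 3C_1e^(4t)sin(t) - 2C_1e^(4t)cos(t) - 2C_2e^(4t)sin(t) - 3C_2e^(4t)cos(t)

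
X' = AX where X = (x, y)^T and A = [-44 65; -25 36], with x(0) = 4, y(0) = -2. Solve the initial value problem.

Coefficient matrix A = [[-44, 65], [-25, 36]].
Characteristic polynomial det(A - λI) = λ^2 + 8λ + 41 = 0.
Eigenvalues λ = -4 ± 5i (complex conjugate pair).
For λ=-4+5i: an eigenvector is (-2,-1) - i(3,2) = (-2 - 3i, -1 - 2i).
A real fundamental pair from Re and Im of e^((-4+5i)t)v: X_1 = e^(-4t)(cos(5t)·(-2,-1) + sin(5t)·(3,2)), X_2 = e^(-4t)(sin(5t)·(-2,-1) - cos(5t)·(3,2)).
General solution: K_1X_1 + K_2X_2.
Applying x(0)=4, y(0)=-2 gives K_1=-14, K_2=8.

x(t) = -58e^(-4t)sin(5t) + 4e^(-4t)cos(5t), y(t) = -36e^(-4t)sin(5t) - 2e^(-4t)cos(5t)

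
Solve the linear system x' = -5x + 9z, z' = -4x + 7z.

Coefficient matrix A = [[-5, 9], [-4, 7]].
Characteristic polynomial det(A - λI) = λ^2 - 2λ + 1 = 0.
Single eigenvalue λ = 1 with algebraic multiplicity 2.
Eigenvector v = (-3,-2); generalized eigenvector w with (A-λI)w=v is (-1,-1).
General solution: e^(t)[K_1·v + K_2·(t·v + w)].

x(t) = -3K_1e^(t) - 3K_2te^(t) - K_2e^(t), z(t) = -2K_1e^(t) - 2K_2te^(t) - K_2e^(t)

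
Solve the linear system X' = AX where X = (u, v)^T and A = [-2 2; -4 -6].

Coefficient matrix A = [[-2, 2], [-4, -6]].
Characteristic polynomial det(A - λI) = λ^2 + 8λ + 20 = 0.
Eigenvalues λ = -4 ± 2i (complex conjugate pair).
For λ=-4+2i: an eigenvector is (0,-1) - i(-1,1) = (0 + i, -1 - i).
A real fundamental pair from Re and Im of e^((-4+2i)t)v: X_1 = e^(-4t)(cos(2t)·(0,-1) + sin(2t)·(-1,1)), X_2 = e^(-4t)(sin(2t)·(0,-1) - cos(2t)·(-1,1)).
General solution: C_1X_1 + C_2X_2.

u(t) = -C_1e^(-4t)sin(2t) + C_2e^(-4t)cos(2t), v(t) = C_1e^(-4t)sin(2t) - C_1e^(-4t)cos(2t) - C_2e^(-4t)sin(2t) - C_2e^(-4t)cos(2t)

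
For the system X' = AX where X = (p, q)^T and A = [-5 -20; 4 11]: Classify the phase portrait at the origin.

unstable spiral

A = [[-5,-20],[4,11]]; det(A-λI) = λ^2 - 6λ + 25.
λ = 3 ± 4i: positive real part.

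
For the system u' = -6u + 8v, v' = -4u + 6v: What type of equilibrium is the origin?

A = [[-6,8],[-4,6]]; det(A-λI) = λ^2 - 4.
λ = 2, -2: opposite signs.

saddle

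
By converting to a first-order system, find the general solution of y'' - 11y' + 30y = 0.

Let x_1 = y, x_2 = y'. Then x_1' = x_2 and x_2' = -30x_1 + 11x_2.
A = [[0,1],[-30,11]]; det(A-λI) = λ^2 - 11λ + 30.
Eigenvalues λ = 5, 6 with eigenvectors (1,5), (1,6).

y(t) = c_1e^(5t) + c_2e^(6t)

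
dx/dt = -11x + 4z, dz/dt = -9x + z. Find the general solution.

Coefficient matrix A = [[-11, 4], [-9, 1]].
Characteristic polynomial det(A - λI) = λ^2 + 10λ + 25 = 0.
Single eigenvalue λ = -5 with algebraic multiplicity 2.
Eigenvector v = (2,3); generalized eigenvector w with (A-λI)w=v is (1,2).
General solution: e^(-5t)[c_1·v + c_2·(t·v + w)].

x(t) = 2c_1e^(-5t) + 2c_2te^(-5t) + c_2e^(-5t), z(t) = 3c_1e^(-5t) + 3c_2te^(-5t) + 2c_2e^(-5t)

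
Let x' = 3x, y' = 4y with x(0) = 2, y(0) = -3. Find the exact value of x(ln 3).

54

A = [[3,0],[0,4]]; eigenvalues λ = 4, 3.
Eigenvectors: (0,1) for λ=4, (-1,0) for λ=3.
From the initial condition, c_1 = -3, c_2 = -2.
x(ln 3) = (-3)(3^4)(0) + (-2)(3^3)(-1) = 54.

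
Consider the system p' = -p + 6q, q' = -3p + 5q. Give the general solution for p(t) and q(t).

Coefficient matrix A = [[-1, 6], [-3, 5]].
Characteristic polynomial det(A - λI) = λ^2 - 4λ + 13 = 0.
Eigenvalues λ = 2 ± 3i (complex conjugate pair).
For λ=2+3i: an eigenvector is (1,0) - i(-1,-1) = (1 + i, 0 + i).
A real fundamental pair from Re and Im of e^((2+3i)t)v: X_1 = e^(2t)(cos(3t)·(1,0) + sin(3t)·(-1,-1)), X_2 = e^(2t)(sin(3t)·(1,0) - cos(3t)·(-1,-1)).
General solution: K_1X_1 + K_2X_2.

p(t) = -K_1e^(2t)sin(3t) + K_1e^(2t)cos(3t) + K_2e^(2t)sin(3t) + K_2e^(2t)cos(3t), q(t) = -K_1e^(2t)sin(3t) + K_2e^(2t)cos(3t)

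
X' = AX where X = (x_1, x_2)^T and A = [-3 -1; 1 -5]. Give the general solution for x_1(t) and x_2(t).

Coefficient matrix A = [[-3, -1], [1, -5]].
Characteristic polynomial det(A - λI) = λ^2 + 8λ + 16 = 0.
Single eigenvalue λ = -4 with algebraic multiplicity 2.
Eigenvector v = (-1,-1); generalized eigenvector w with (A-λI)w=v is (2,3).
General solution: e^(-4t)[K_1·v + K_2·(t·v + w)].

x_1(t) = -K_1e^(-4t) - K_2te^(-4t) + 2K_2e^(-4t), x_2(t) = -K_1e^(-4t) - K_2te^(-4t) + 3K_2e^(-4t)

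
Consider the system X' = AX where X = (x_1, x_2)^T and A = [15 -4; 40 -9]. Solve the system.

Coefficient matrix A = [[15, -4], [40, -9]].
Characteristic polynomial det(A - λI) = λ^2 - 6λ + 25 = 0.
Eigenvalues λ = 3 ± 4i (complex conjugate pair).
For λ=3+4i: an eigenvector is (-1,-3) - i(0,-1) = (-1, -3 + i).
A real fundamental pair from Re and Im of e^((3+4i)t)v: X_1 = e^(3t)(cos(4t)·(-1,-3) + sin(4t)·(0,-1)), X_2 = e^(3t)(sin(4t)·(-1,-3) - cos(4t)·(0,-1)).
General solution: C_1X_1 + C_2X_2.

x_1(t) = -C_1e^(3t)cos(4t) - C_2e^(3t)sin(4t), x_2(t) = -C_1e^(3t)sin(4t) - 3C_1e^(3t)cos(4t) - 3C_2e^(3t)sin(4t) + C_2e^(3t)cos(4t)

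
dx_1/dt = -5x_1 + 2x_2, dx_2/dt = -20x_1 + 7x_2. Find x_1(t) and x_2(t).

x_1(t) = -C_1e^(t)cos(2t) - C_2e^(t)sin(2t), x_2(t) = C_1e^(t)sin(2t) - 3C_1e^(t)cos(2t) - 3C_2e^(t)sin(2t) - C_2e^(t)cos(2t)

Coefficient matrix A = [[-5, 2], [-20, 7]].
Characteristic polynomial det(A - λI) = λ^2 - 2λ + 5 = 0.
Eigenvalues λ = 1 ± 2i (complex conjugate pair).
For λ=1+2i: an eigenvector is (-1,-3) - i(0,1) = (-1, -3 - i).
A real fundamental pair from Re and Im of e^((1+2i)t)v: X_1 = e^(t)(cos(2t)·(-1,-3) + sin(2t)·(0,1)), X_2 = e^(t)(sin(2t)·(-1,-3) - cos(2t)·(0,1)).
General solution: C_1X_1 + C_2X_2.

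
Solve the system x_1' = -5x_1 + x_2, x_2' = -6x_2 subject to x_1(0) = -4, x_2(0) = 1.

x_1(t) = -3e^(-5t) - e^(-6t), x_2(t) = e^(-6t)

Coefficient matrix A = [[-5, 1], [0, -6]].
Characteristic polynomial det(A - λI) = λ^2 + 11λ + 30 = 0.
Eigenvalues λ = -5, -6.
For λ=-5: (A-λI) row 1 is [0, 1], so an eigenvector is (1, 0).
For λ=-6: (A-λI) row 1 is [1, 1], so an eigenvector is (-1, 1).
General solution: K_1e^(-5t)(1,0) + K_2e^(-6t)(-1,1).
Applying x_1(0)=-4, x_2(0)=1 gives K_1=-3, K_2=1.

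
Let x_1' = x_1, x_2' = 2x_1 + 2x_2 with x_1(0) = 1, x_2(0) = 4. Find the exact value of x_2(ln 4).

A = [[1,0],[2,2]]; eigenvalues λ = 1, 2.
Eigenvectors: (-1,2) for λ=1, (0,1) for λ=2.
From the initial condition, c_1 = -1, c_2 = 6.
x_2(ln 4) = (-1)(4^1)(2) + (6)(4^2)(1) = 88.

88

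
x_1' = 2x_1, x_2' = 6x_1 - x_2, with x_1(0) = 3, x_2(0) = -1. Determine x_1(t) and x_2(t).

x_1(t) = 3e^(2t), x_2(t) = 6e^(2t) - 7e^(-t)

Coefficient matrix A = [[2, 0], [6, -1]].
Characteristic polynomial det(A - λI) = λ^2 - λ - 2 = 0.
Eigenvalues λ = -1, 2.
For λ=-1: (A-λI) row 1 is [3, 0], so an eigenvector is (0, -1).
For λ=2: (A-λI) row 2 is [6, -3], so an eigenvector is (1, 2).
General solution: c_1e^(-t)(0,-1) + c_2e^(2t)(1,2).
Applying x_1(0)=3, x_2(0)=-1 gives c_1=7, c_2=3.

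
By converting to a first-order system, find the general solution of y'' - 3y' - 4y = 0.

y(t) = c_1e^(4t) + c_2e^(-t)

Let x_1 = y, x_2 = y'. Then x_1' = x_2 and x_2' = 4x_1 + 3x_2.
A = [[0,1],[4,3]]; det(A-λI) = λ^2 - 3λ - 4.
Eigenvalues λ = 4, -1 with eigenvectors (1,4), (1,-1).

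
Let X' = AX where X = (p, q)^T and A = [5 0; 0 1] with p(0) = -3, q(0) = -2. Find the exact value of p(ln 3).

A = [[5,0],[0,1]]; eigenvalues λ = 1, 5.
Eigenvectors: (0,-1) for λ=1, (1,0) for λ=5.
From the initial condition, c_1 = 2, c_2 = -3.
p(ln 3) = (2)(3^1)(0) + (-3)(3^5)(1) = -729.

-729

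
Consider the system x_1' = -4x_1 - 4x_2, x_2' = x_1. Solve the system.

x_1(t) = 2K_1e^(-2t) + 2K_2te^(-2t) + 3K_2e^(-2t), x_2(t) = -K_1e^(-2t) - K_2te^(-2t) - 2K_2e^(-2t)

Coefficient matrix A = [[-4, -4], [1, 0]].
Characteristic polynomial det(A - λI) = λ^2 + 4λ + 4 = 0.
Single eigenvalue λ = -2 with algebraic multiplicity 2.
Eigenvector v = (2,-1); generalized eigenvector w with (A-λI)w=v is (3,-2).
General solution: e^(-2t)[K_1·v + K_2·(t·v + w)].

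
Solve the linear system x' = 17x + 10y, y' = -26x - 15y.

x(t) = K_1e^(t)sin(2t) + 2K_1e^(t)cos(2t) + 2K_2e^(t)sin(2t) - K_2e^(t)cos(2t), y(t) = -2K_1e^(t)sin(2t) - 3K_1e^(t)cos(2t) - 3K_2e^(t)sin(2t) + 2K_2e^(t)cos(2t)

Coefficient matrix A = [[17, 10], [-26, -15]].
Characteristic polynomial det(A - λI) = λ^2 - 2λ + 5 = 0.
Eigenvalues λ = 1 ± 2i (complex conjugate pair).
For λ=1+2i: an eigenvector is (2,-3) - i(1,-2) = (2 - i, -3 + 2i).
A real fundamental pair from Re and Im of e^((1+2i)t)v: X_1 = e^(t)(cos(2t)·(2,-3) + sin(2t)·(1,-2)), X_2 = e^(t)(sin(2t)·(2,-3) - cos(2t)·(1,-2)).
General solution: K_1X_1 + K_2X_2.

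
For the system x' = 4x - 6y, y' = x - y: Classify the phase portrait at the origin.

unstable node

A = [[4,-6],[1,-1]]; det(A-λI) = λ^2 - 3λ + 2.
λ = 1, 2: both positive.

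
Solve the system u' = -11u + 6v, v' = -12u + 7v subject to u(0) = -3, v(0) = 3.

Coefficient matrix A = [[-11, 6], [-12, 7]].
Characteristic polynomial det(A - λI) = λ^2 + 4λ - 5 = 0.
Eigenvalues λ = 1, -5.
For λ=1: (A-λI) row 1 is [-12, 6], so an eigenvector is (1, 2).
For λ=-5: (A-λI) row 1 is [-6, 6], so an eigenvector is (1, 1).
General solution: c_1e^(t)(1,2) + c_2e^(-5t)(1,1).
Applying u(0)=-3, v(0)=3 gives c_1=6, c_2=-9.

u(t) = 6e^(t) - 9e^(-5t), v(t) = 12e^(t) - 9e^(-5t)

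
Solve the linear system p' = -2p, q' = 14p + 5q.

Coefficient matrix A = [[-2, 0], [14, 5]].
Characteristic polynomial det(A - λI) = λ^2 - 3λ - 10 = 0.
Eigenvalues λ = -2, 5.
For λ=-2: (A-λI) row 2 is [14, 7], so an eigenvector is (-1, 2).
For λ=5: (A-λI) row 1 is [-7, 0], so an eigenvector is (0, 1).
General solution: C_1e^(-2t)(-1,2) + C_2e^(5t)(0,1).

p(t) = -C_1e^(-2t), q(t) = 2C_1e^(-2t) + C_2e^(5t)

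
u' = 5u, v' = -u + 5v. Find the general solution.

Coefficient matrix A = [[5, 0], [-1, 5]].
Characteristic polynomial det(A - λI) = λ^2 - 10λ + 25 = 0.
Single eigenvalue λ = 5 with algebraic multiplicity 2.
Eigenvector v = (0,1); generalized eigenvector w with (A-λI)w=v is (-1,1).
General solution: e^(5t)[C_1·v + C_2·(t·v + w)].

u(t) = -C_2e^(5t), v(t) = C_1e^(5t) + C_2te^(5t) + C_2e^(5t)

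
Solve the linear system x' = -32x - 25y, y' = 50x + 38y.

x(t) = -K_1e^(3t)sin(5t) - 2K_1e^(3t)cos(5t) - 2K_2e^(3t)sin(5t) + K_2e^(3t)cos(5t), y(t) = K_1e^(3t)sin(5t) + 3K_1e^(3t)cos(5t) + 3K_2e^(3t)sin(5t) - K_2e^(3t)cos(5t)

Coefficient matrix A = [[-32, -25], [50, 38]].
Characteristic polynomial det(A - λI) = λ^2 - 6λ + 34 = 0.
Eigenvalues λ = 3 ± 5i (complex conjugate pair).
For λ=3+5i: an eigenvector is (-2,3) - i(-1,1) = (-2 + i, 3 - i).
A real fundamental pair from Re and Im of e^((3+5i)t)v: X_1 = e^(3t)(cos(5t)·(-2,3) + sin(5t)·(-1,1)), X_2 = e^(3t)(sin(5t)·(-2,3) - cos(5t)·(-1,1)).
General solution: K_1X_1 + K_2X_2.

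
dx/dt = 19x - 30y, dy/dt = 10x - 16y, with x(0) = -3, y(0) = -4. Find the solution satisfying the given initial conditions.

Coefficient matrix A = [[19, -30], [10, -16]].
Characteristic polynomial det(A - λI) = λ^2 - 3λ - 4 = 0.
Eigenvalues λ = -1, 4.
For λ=-1: (A-λI) row 1 is [20, -30], so an eigenvector is (-3, -2).
For λ=4: (A-λI) row 1 is [15, -30], so an eigenvector is (2, 1).
General solution: c_1e^(-t)(-3,-2) + c_2e^(4t)(2,1).
Applying x(0)=-3, y(0)=-4 gives c_1=5, c_2=6.

x(t) = 12e^(4t) - 15e^(-t), y(t) = 6e^(4t) - 10e^(-t)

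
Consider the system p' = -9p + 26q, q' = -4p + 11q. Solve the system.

Coefficient matrix A = [[-9, 26], [-4, 11]].
Characteristic polynomial det(A - λI) = λ^2 - 2λ + 5 = 0.
Eigenvalues λ = 1 ± 2i (complex conjugate pair).
For λ=1+2i: an eigenvector is (3,1) - i(-2,-1) = (3 + 2i, 1 + i).
A real fundamental pair from Re and Im of e^((1+2i)t)v: X_1 = e^(t)(cos(2t)·(3,1) + sin(2t)·(-2,-1)), X_2 = e^(t)(sin(2t)·(3,1) - cos(2t)·(-2,-1)).
General solution: C_1X_1 + C_2X_2.

p(t) = -2C_1e^(t)sin(2t) + 3C_1e^(t)cos(2t) + 3C_2e^(t)sin(2t) + 2C_2e^(t)cos(2t), q(t) = -C_1e^(t)sin(2t) + C_1e^(t)cos(2t) + C_2e^(t)sin(2t) + C_2e^(t)cos(2t)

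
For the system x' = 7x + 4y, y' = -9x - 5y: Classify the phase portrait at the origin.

A = [[7,4],[-9,-5]]; det(A-λI) = λ^2 - 2λ + 1.
repeated λ = 1 with a single eigenvector.

unstable improper node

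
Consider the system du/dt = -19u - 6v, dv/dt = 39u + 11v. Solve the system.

Coefficient matrix A = [[-19, -6], [39, 11]].
Characteristic polynomial det(A - λI) = λ^2 + 8λ + 25 = 0.
Eigenvalues λ = -4 ± 3i (complex conjugate pair).
For λ=-4+3i: an eigenvector is (1,-2) - i(-1,3) = (1 + i, -2 - 3i).
A real fundamental pair from Re and Im of e^((-4+3i)t)v: X_1 = e^(-4t)(cos(3t)·(1,-2) + sin(3t)·(-1,3)), X_2 = e^(-4t)(sin(3t)·(1,-2) - cos(3t)·(-1,3)).
General solution: c_1X_1 + c_2X_2.

u(t) = -c_1e^(-4t)sin(3t) + c_1e^(-4t)cos(3t) + c_2e^(-4t)sin(3t) + c_2e^(-4t)cos(3t), v(t) = 3c_1e^(-4t)sin(3t) - 2c_1e^(-4t)cos(3t) - 2c_2e^(-4t)sin(3t) - 3c_2e^(-4t)cos(3t)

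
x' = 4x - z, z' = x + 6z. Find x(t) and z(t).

Coefficient matrix A = [[4, -1], [1, 6]].
Characteristic polynomial det(A - λI) = λ^2 - 10λ + 25 = 0.
Single eigenvalue λ = 5 with algebraic multiplicity 2.
Eigenvector v = (1,-1); generalized eigenvector w with (A-λI)w=v is (1,-2).
General solution: e^(5t)[C_1·v + C_2·(t·v + w)].

x(t) = C_1e^(5t) + C_2te^(5t) + C_2e^(5t), z(t) = -C_1e^(5t) - C_2te^(5t) - 2C_2e^(5t)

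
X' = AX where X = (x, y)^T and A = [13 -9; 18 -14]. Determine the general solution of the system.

Coefficient matrix A = [[13, -9], [18, -14]].
Characteristic polynomial det(A - λI) = λ^2 + λ - 20 = 0.
Eigenvalues λ = 4, -5.
For λ=4: (A-λI) row 1 is [9, -9], so an eigenvector is (-1, -1).
For λ=-5: (A-λI) row 1 is [18, -9], so an eigenvector is (1, 2).
General solution: C_1e^(4t)(-1,-1) + C_2e^(-5t)(1,2).

x(t) = -C_1e^(4t) + C_2e^(-5t), y(t) = -C_1e^(4t) + 2C_2e^(-5t)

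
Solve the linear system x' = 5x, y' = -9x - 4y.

x(t) = -c_1e^(5t), y(t) = c_1e^(5t) + c_2e^(-4t)

Coefficient matrix A = [[5, 0], [-9, -4]].
Characteristic polynomial det(A - λI) = λ^2 - λ - 20 = 0.
Eigenvalues λ = 5, -4.
For λ=5: (A-λI) row 2 is [-9, -9], so an eigenvector is (-1, 1).
For λ=-4: (A-λI) row 1 is [9, 0], so an eigenvector is (0, 1).
General solution: c_1e^(5t)(-1,1) + c_2e^(-4t)(0,1).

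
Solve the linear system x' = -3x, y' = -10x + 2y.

Coefficient matrix A = [[-3, 0], [-10, 2]].
Characteristic polynomial det(A - λI) = λ^2 + λ - 6 = 0.
Eigenvalues λ = -3, 2.
For λ=-3: (A-λI) row 2 is [-10, 5], so an eigenvector is (-1, -2).
For λ=2: (A-λI) row 1 is [-5, 0], so an eigenvector is (0, 1).
General solution: K_1e^(-3t)(-1,-2) + K_2e^(2t)(0,1).

x(t) = -K_1e^(-3t), y(t) = -2K_1e^(-3t) + K_2e^(2t)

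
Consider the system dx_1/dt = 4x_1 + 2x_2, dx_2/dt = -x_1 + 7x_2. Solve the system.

Coefficient matrix A = [[4, 2], [-1, 7]].
Characteristic polynomial det(A - λI) = λ^2 - 11λ + 30 = 0.
Eigenvalues λ = 6, 5.
For λ=6: (A-λI) row 1 is [-2, 2], so an eigenvector is (-1, -1).
For λ=5: (A-λI) row 1 is [-1, 2], so an eigenvector is (2, 1).
General solution: K_1e^(6t)(-1,-1) + K_2e^(5t)(2,1).

x_1(t) = -K_1e^(6t) + 2K_2e^(5t), x_2(t) = -K_1e^(6t) + K_2e^(5t)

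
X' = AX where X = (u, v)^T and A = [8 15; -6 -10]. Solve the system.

u(t) = -K_1e^(-t)sin(3t) - 2K_1e^(-t)cos(3t) - 2K_2e^(-t)sin(3t) + K_2e^(-t)cos(3t), v(t) = K_1e^(-t)sin(3t) + K_1e^(-t)cos(3t) + K_2e^(-t)sin(3t) - K_2e^(-t)cos(3t)

Coefficient matrix A = [[8, 15], [-6, -10]].
Characteristic polynomial det(A - λI) = λ^2 + 2λ + 10 = 0.
Eigenvalues λ = -1 ± 3i (complex conjugate pair).
For λ=-1+3i: an eigenvector is (-2,1) - i(-1,1) = (-2 + i, 1 - i).
A real fundamental pair from Re and Im of e^((-1+3i)t)v: X_1 = e^(-t)(cos(3t)·(-2,1) + sin(3t)·(-1,1)), X_2 = e^(-t)(sin(3t)·(-2,1) - cos(3t)·(-1,1)).
General solution: K_1X_1 + K_2X_2.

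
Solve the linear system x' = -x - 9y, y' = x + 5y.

x(t) = 3C_1e^(2t) + 3C_2te^(2t) + 2C_2e^(2t), y(t) = -C_1e^(2t) - C_2te^(2t) - C_2e^(2t)

Coefficient matrix A = [[-1, -9], [1, 5]].
Characteristic polynomial det(A - λI) = λ^2 - 4λ + 4 = 0.
Single eigenvalue λ = 2 with algebraic multiplicity 2.
Eigenvector v = (3,-1); generalized eigenvector w with (A-λI)w=v is (2,-1).
General solution: e^(2t)[C_1·v + C_2·(t·v + w)].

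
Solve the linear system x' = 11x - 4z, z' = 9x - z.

x(t) = 2c_1e^(5t) + 2c_2te^(5t) - c_2e^(5t), z(t) = 3c_1e^(5t) + 3c_2te^(5t) - 2c_2e^(5t)

Coefficient matrix A = [[11, -4], [9, -1]].
Characteristic polynomial det(A - λI) = λ^2 - 10λ + 25 = 0.
Single eigenvalue λ = 5 with algebraic multiplicity 2.
Eigenvector v = (2,3); generalized eigenvector w with (A-λI)w=v is (-1,-2).
General solution: e^(5t)[c_1·v + c_2·(t·v + w)].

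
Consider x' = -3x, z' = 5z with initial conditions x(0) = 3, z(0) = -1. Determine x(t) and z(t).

x(t) = 3e^(-3t), z(t) = -e^(5t)

Coefficient matrix A = [[-3, 0], [0, 5]].
Characteristic polynomial det(A - λI) = λ^2 - 2λ - 15 = 0.
Eigenvalues λ = 5, -3.
For λ=5: (A-λI) row 1 is [-8, 0], so an eigenvector is (0, 1).
For λ=-3: (A-λI) row 2 is [0, 8], so an eigenvector is (-1, 0).
General solution: C_1e^(5t)(0,1) + C_2e^(-3t)(-1,0).
Applying x(0)=3, z(0)=-1 gives C_1=-1, C_2=-3.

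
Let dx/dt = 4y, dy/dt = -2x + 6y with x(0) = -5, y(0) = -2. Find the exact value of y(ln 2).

4

A = [[0,4],[-2,6]]; eigenvalues λ = 2, 4.
Eigenvectors: (2,1) for λ=2, (1,1) for λ=4.
From the initial condition, c_1 = -3, c_2 = 1.
y(ln 2) = (-3)(2^2)(1) + (1)(2^4)(1) = 4.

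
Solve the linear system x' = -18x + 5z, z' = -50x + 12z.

x(t) = -C_1e^(-3t)cos(5t) - C_2e^(-3t)sin(5t), z(t) = C_1e^(-3t)sin(5t) - 3C_1e^(-3t)cos(5t) - 3C_2e^(-3t)sin(5t) - C_2e^(-3t)cos(5t)

Coefficient matrix A = [[-18, 5], [-50, 12]].
Characteristic polynomial det(A - λI) = λ^2 + 6λ + 34 = 0.
Eigenvalues λ = -3 ± 5i (complex conjugate pair).
For λ=-3+5i: an eigenvector is (-1,-3) - i(0,1) = (-1, -3 - i).
A real fundamental pair from Re and Im of e^((-3+5i)t)v: X_1 = e^(-3t)(cos(5t)·(-1,-3) + sin(5t)·(0,1)), X_2 = e^(-3t)(sin(5t)·(-1,-3) - cos(5t)·(0,1)).
General solution: C_1X_1 + C_2X_2.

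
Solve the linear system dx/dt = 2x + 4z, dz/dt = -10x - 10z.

x(t) = c_1e^(-4t)sin(2t) - c_1e^(-4t)cos(2t) - c_2e^(-4t)sin(2t) - c_2e^(-4t)cos(2t), z(t) = -c_1e^(-4t)sin(2t) + 2c_1e^(-4t)cos(2t) + 2c_2e^(-4t)sin(2t) + c_2e^(-4t)cos(2t)

Coefficient matrix A = [[2, 4], [-10, -10]].
Characteristic polynomial det(A - λI) = λ^2 + 8λ + 20 = 0.
Eigenvalues λ = -4 ± 2i (complex conjugate pair).
For λ=-4+2i: an eigenvector is (-1,2) - i(1,-1) = (-1 - i, 2 + i).
A real fundamental pair from Re and Im of e^((-4+2i)t)v: X_1 = e^(-4t)(cos(2t)·(-1,2) + sin(2t)·(1,-1)), X_2 = e^(-4t)(sin(2t)·(-1,2) - cos(2t)·(1,-1)).
General solution: c_1X_1 + c_2X_2.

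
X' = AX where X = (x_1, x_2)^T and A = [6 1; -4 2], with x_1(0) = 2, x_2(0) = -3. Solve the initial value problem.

x_1(t) = te^(4t) + 2e^(4t), x_2(t) = -2te^(4t) - 3e^(4t)

Coefficient matrix A = [[6, 1], [-4, 2]].
Characteristic polynomial det(A - λI) = λ^2 - 8λ + 16 = 0.
Single eigenvalue λ = 4 with algebraic multiplicity 2.
Eigenvector v = (1,-2); generalized eigenvector w with (A-λI)w=v is (-1,3).
General solution: e^(4t)[K_1·v + K_2·(t·v + w)].
Applying x_1(0)=2, x_2(0)=-3 gives K_1=3, K_2=1.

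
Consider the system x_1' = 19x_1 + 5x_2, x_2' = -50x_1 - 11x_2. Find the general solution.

Coefficient matrix A = [[19, 5], [-50, -11]].
Characteristic polynomial det(A - λI) = λ^2 - 8λ + 41 = 0.
Eigenvalues λ = 4 ± 5i (complex conjugate pair).
For λ=4+5i: an eigenvector is (1,-3) - i(0,-1) = (1, -3 + i).
A real fundamental pair from Re and Im of e^((4+5i)t)v: X_1 = e^(4t)(cos(5t)·(1,-3) + sin(5t)·(0,-1)), X_2 = e^(4t)(sin(5t)·(1,-3) - cos(5t)·(0,-1)).
General solution: c_1X_1 + c_2X_2.

x_1(t) = c_1e^(4t)cos(5t) + c_2e^(4t)sin(5t), x_2(t) = -c_1e^(4t)sin(5t) - 3c_1e^(4t)cos(5t) - 3c_2e^(4t)sin(5t) + c_2e^(4t)cos(5t)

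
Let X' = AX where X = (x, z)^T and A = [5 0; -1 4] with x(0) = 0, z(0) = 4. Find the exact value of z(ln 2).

64

A = [[5,0],[-1,4]]; eigenvalues λ = 5, 4.
Eigenvectors: (1,-1) for λ=5, (0,-1) for λ=4.
From the initial condition, c_1 = 0, c_2 = -4.
z(ln 2) = (0)(2^5)(-1) + (-4)(2^4)(-1) = 64.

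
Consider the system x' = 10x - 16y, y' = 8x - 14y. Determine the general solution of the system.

Coefficient matrix A = [[10, -16], [8, -14]].
Characteristic polynomial det(A - λI) = λ^2 + 4λ - 12 = 0.
Eigenvalues λ = 2, -6.
For λ=2: (A-λI) row 1 is [8, -16], so an eigenvector is (2, 1).
For λ=-6: (A-λI) row 1 is [16, -16], so an eigenvector is (-1, -1).
General solution: K_1e^(2t)(2,1) + K_2e^(-6t)(-1,-1).

x(t) = 2K_1e^(2t) - K_2e^(-6t), y(t) = K_1e^(2t) - K_2e^(-6t)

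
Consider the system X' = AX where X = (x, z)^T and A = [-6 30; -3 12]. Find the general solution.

x(t) = 3C_1e^(3t)sin(3t) - C_1e^(3t)cos(3t) - C_2e^(3t)sin(3t) - 3C_2e^(3t)cos(3t), z(t) = C_1e^(3t)sin(3t) - C_2e^(3t)cos(3t)

Coefficient matrix A = [[-6, 30], [-3, 12]].
Characteristic polynomial det(A - λI) = λ^2 - 6λ + 18 = 0.
Eigenvalues λ = 3 ± 3i (complex conjugate pair).
For λ=3+3i: an eigenvector is (-1,0) - i(3,1) = (-1 - 3i, 0 - i).
A real fundamental pair from Re and Im of e^((3+3i)t)v: X_1 = e^(3t)(cos(3t)·(-1,0) + sin(3t)·(3,1)), X_2 = e^(3t)(sin(3t)·(-1,0) - cos(3t)·(3,1)).
General solution: C_1X_1 + C_2X_2.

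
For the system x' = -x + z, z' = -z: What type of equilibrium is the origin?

A = [[-1,1],[0,-1]]; det(A-λI) = λ^2 + 2λ + 1.
repeated λ = -1 with a single eigenvector.

stable improper node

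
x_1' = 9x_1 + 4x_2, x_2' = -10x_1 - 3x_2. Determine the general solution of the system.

x_1(t) = C_1e^(3t)sin(2t) - C_1e^(3t)cos(2t) - C_2e^(3t)sin(2t) - C_2e^(3t)cos(2t), x_2(t) = -C_1e^(3t)sin(2t) + 2C_1e^(3t)cos(2t) + 2C_2e^(3t)sin(2t) + C_2e^(3t)cos(2t)

Coefficient matrix A = [[9, 4], [-10, -3]].
Characteristic polynomial det(A - λI) = λ^2 - 6λ + 13 = 0.
Eigenvalues λ = 3 ± 2i (complex conjugate pair).
For λ=3+2i: an eigenvector is (-1,2) - i(1,-1) = (-1 - i, 2 + i).
A real fundamental pair from Re and Im of e^((3+2i)t)v: X_1 = e^(3t)(cos(2t)·(-1,2) + sin(2t)·(1,-1)), X_2 = e^(3t)(sin(2t)·(-1,2) - cos(2t)·(1,-1)).
General solution: C_1X_1 + C_2X_2.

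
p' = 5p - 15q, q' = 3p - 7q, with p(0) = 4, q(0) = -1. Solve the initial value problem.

Coefficient matrix A = [[5, -15], [3, -7]].
Characteristic polynomial det(A - λI) = λ^2 + 2λ + 10 = 0.
Eigenvalues λ = -1 ± 3i (complex conjugate pair).
For λ=-1+3i: an eigenvector is (1,0) - i(2,1) = (1 - 2i, 0 - i).
A real fundamental pair from Re and Im of e^((-1+3i)t)v: X_1 = e^(-t)(cos(3t)·(1,0) + sin(3t)·(2,1)), X_2 = e^(-t)(sin(3t)·(1,0) - cos(3t)·(2,1)).
General solution: K_1X_1 + K_2X_2.
Applying p(0)=4, q(0)=-1 gives K_1=6, K_2=1.

p(t) = 13e^(-t)sin(3t) + 4e^(-t)cos(3t), q(t) = 6e^(-t)sin(3t) - e^(-t)cos(3t)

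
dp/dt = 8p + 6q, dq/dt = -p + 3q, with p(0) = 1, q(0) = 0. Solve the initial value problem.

p(t) = 3e^(6t) - 2e^(5t), q(t) = -e^(6t) + e^(5t)

Coefficient matrix A = [[8, 6], [-1, 3]].
Characteristic polynomial det(A - λI) = λ^2 - 11λ + 30 = 0.
Eigenvalues λ = 6, 5.
For λ=6: (A-λI) row 1 is [2, 6], so an eigenvector is (-3, 1).
For λ=5: (A-λI) row 1 is [3, 6], so an eigenvector is (-2, 1).
General solution: C_1e^(6t)(-3,1) + C_2e^(5t)(-2,1).
Applying p(0)=1, q(0)=0 gives C_1=-1, C_2=1.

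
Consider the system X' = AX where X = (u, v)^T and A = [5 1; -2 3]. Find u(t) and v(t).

u(t) = c_1e^(4t)sin(t) - c_2e^(4t)cos(t), v(t) = -c_1e^(4t)sin(t) + c_1e^(4t)cos(t) + c_2e^(4t)sin(t) + c_2e^(4t)cos(t)

Coefficient matrix A = [[5, 1], [-2, 3]].
Characteristic polynomial det(A - λI) = λ^2 - 8λ + 17 = 0.
Eigenvalues λ = 4 ± i (complex conjugate pair).
For λ=4+i: an eigenvector is (0,1) - i(1,-1) = (0 - i, 1 + i).
A real fundamental pair from Re and Im of e^((4+i)t)v: X_1 = e^(4t)(cos(t)·(0,1) + sin(t)·(1,-1)), X_2 = e^(4t)(sin(t)·(0,1) - cos(t)·(1,-1)).
General solution: c_1X_1 + c_2X_2.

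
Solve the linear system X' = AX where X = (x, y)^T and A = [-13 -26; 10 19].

Coefficient matrix A = [[-13, -26], [10, 19]].
Characteristic polynomial det(A - λI) = λ^2 - 6λ + 13 = 0.
Eigenvalues λ = 3 ± 2i (complex conjugate pair).
For λ=3+2i: an eigenvector is (-2,1) - i(3,-2) = (-2 - 3i, 1 + 2i).
A real fundamental pair from Re and Im of e^((3+2i)t)v: X_1 = e^(3t)(cos(2t)·(-2,1) + sin(2t)·(3,-2)), X_2 = e^(3t)(sin(2t)·(-2,1) - cos(2t)·(3,-2)).
General solution: K_1X_1 + K_2X_2.

x(t) = 3K_1e^(3t)sin(2t) - 2K_1e^(3t)cos(2t) - 2K_2e^(3t)sin(2t) - 3K_2e^(3t)cos(2t), y(t) = -2K_1e^(3t)sin(2t) + K_1e^(3t)cos(2t) + K_2e^(3t)sin(2t) + 2K_2e^(3t)cos(2t)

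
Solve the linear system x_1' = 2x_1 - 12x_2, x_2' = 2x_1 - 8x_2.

Coefficient matrix A = [[2, -12], [2, -8]].
Characteristic polynomial det(A - λI) = λ^2 + 6λ + 8 = 0.
Eigenvalues λ = -4, -2.
For λ=-4: (A-λI) row 1 is [6, -12], so an eigenvector is (-2, -1).
For λ=-2: (A-λI) row 1 is [4, -12], so an eigenvector is (3, 1).
General solution: c_1e^(-4t)(-2,-1) + c_2e^(-2t)(3,1).

x_1(t) = -2c_1e^(-4t) + 3c_2e^(-2t), x_2(t) = -c_1e^(-4t) + c_2e^(-2t)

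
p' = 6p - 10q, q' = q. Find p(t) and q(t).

Coefficient matrix A = [[6, -10], [0, 1]].
Characteristic polynomial det(A - λI) = λ^2 - 7λ + 6 = 0.
Eigenvalues λ = 1, 6.
For λ=1: (A-λI) row 1 is [5, -10], so an eigenvector is (-2, -1).
For λ=6: (A-λI) row 1 is [0, -10], so an eigenvector is (1, 0).
General solution: c_1e^(t)(-2,-1) + c_2e^(6t)(1,0).

p(t) = -2c_1e^(t) + c_2e^(6t), q(t) = -c_1e^(t)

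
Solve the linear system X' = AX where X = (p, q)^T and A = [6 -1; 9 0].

p(t) = -c_1e^(3t) - c_2te^(3t) - c_2e^(3t), q(t) = -3c_1e^(3t) - 3c_2te^(3t) - 2c_2e^(3t)

Coefficient matrix A = [[6, -1], [9, 0]].
Characteristic polynomial det(A - λI) = λ^2 - 6λ + 9 = 0.
Single eigenvalue λ = 3 with algebraic multiplicity 2.
Eigenvector v = (-1,-3); generalized eigenvector w with (A-λI)w=v is (-1,-2).
General solution: e^(3t)[c_1·v + c_2·(t·v + w)].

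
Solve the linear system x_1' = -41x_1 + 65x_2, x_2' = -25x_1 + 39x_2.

x_1(t) = 2K_1e^(-t)sin(5t) + 3K_1e^(-t)cos(5t) + 3K_2e^(-t)sin(5t) - 2K_2e^(-t)cos(5t), x_2(t) = K_1e^(-t)sin(5t) + 2K_1e^(-t)cos(5t) + 2K_2e^(-t)sin(5t) - K_2e^(-t)cos(5t)

Coefficient matrix A = [[-41, 65], [-25, 39]].
Characteristic polynomial det(A - λI) = λ^2 + 2λ + 26 = 0.
Eigenvalues λ = -1 ± 5i (complex conjugate pair).
For λ=-1+5i: an eigenvector is (3,2) - i(2,1) = (3 - 2i, 2 - i).
A real fundamental pair from Re and Im of e^((-1+5i)t)v: X_1 = e^(-t)(cos(5t)·(3,2) + sin(5t)·(2,1)), X_2 = e^(-t)(sin(5t)·(3,2) - cos(5t)·(2,1)).
General solution: K_1X_1 + K_2X_2.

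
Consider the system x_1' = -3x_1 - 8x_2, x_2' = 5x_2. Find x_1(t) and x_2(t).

Coefficient matrix A = [[-3, -8], [0, 5]].
Characteristic polynomial det(A - λI) = λ^2 - 2λ - 15 = 0.
Eigenvalues λ = 5, -3.
For λ=5: (A-λI) row 1 is [-8, -8], so an eigenvector is (-1, 1).
For λ=-3: (A-λI) row 1 is [0, -8], so an eigenvector is (1, 0).
General solution: K_1e^(5t)(-1,1) + K_2e^(-3t)(1,0).

x_1(t) = -K_1e^(5t) + K_2e^(-3t), x_2(t) = K_1e^(5t)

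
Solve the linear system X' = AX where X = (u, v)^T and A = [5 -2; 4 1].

Coefficient matrix A = [[5, -2], [4, 1]].
Characteristic polynomial det(A - λI) = λ^2 - 6λ + 13 = 0.
Eigenvalues λ = 3 ± 2i (complex conjugate pair).
For λ=3+2i: an eigenvector is (0,1) - i(-1,-1) = (0 + i, 1 + i).
A real fundamental pair from Re and Im of e^((3+2i)t)v: X_1 = e^(3t)(cos(2t)·(0,1) + sin(2t)·(-1,-1)), X_2 = e^(3t)(sin(2t)·(0,1) - cos(2t)·(-1,-1)).
General solution: c_1X_1 + c_2X_2.

u(t) = -c_1e^(3t)sin(2t) + c_2e^(3t)cos(2t), v(t) = -c_1e^(3t)sin(2t) + c_1e^(3t)cos(2t) + c_2e^(3t)sin(2t) + c_2e^(3t)cos(2t)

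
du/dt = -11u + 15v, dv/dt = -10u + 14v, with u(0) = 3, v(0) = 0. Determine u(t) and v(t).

Coefficient matrix A = [[-11, 15], [-10, 14]].
Characteristic polynomial det(A - λI) = λ^2 - 3λ - 4 = 0.
Eigenvalues λ = -1, 4.
For λ=-1: (A-λI) row 1 is [-10, 15], so an eigenvector is (3, 2).
For λ=4: (A-λI) row 1 is [-15, 15], so an eigenvector is (-1, -1).
General solution: K_1e^(-t)(3,2) + K_2e^(4t)(-1,-1).
Applying u(0)=3, v(0)=0 gives K_1=3, K_2=6.

u(t) = -6e^(4t) + 9e^(-t), v(t) = -6e^(4t) + 6e^(-t)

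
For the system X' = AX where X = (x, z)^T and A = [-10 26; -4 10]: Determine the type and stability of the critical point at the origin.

A = [[-10,26],[-4,10]]; det(A-λI) = λ^2 + 4.
λ = 0 ± 2i: zero real part.

center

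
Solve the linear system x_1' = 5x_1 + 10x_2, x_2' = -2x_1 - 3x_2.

x_1(t) = -c_1e^(t)sin(2t) + 2c_1e^(t)cos(2t) + 2c_2e^(t)sin(2t) + c_2e^(t)cos(2t), x_2(t) = -c_1e^(t)cos(2t) - c_2e^(t)sin(2t)

Coefficient matrix A = [[5, 10], [-2, -3]].
Characteristic polynomial det(A - λI) = λ^2 - 2λ + 5 = 0.
Eigenvalues λ = 1 ± 2i (complex conjugate pair).
For λ=1+2i: an eigenvector is (2,-1) - i(-1,0) = (2 + i, -1).
A real fundamental pair from Re and Im of e^((1+2i)t)v: X_1 = e^(t)(cos(2t)·(2,-1) + sin(2t)·(-1,0)), X_2 = e^(t)(sin(2t)·(2,-1) - cos(2t)·(-1,0)).
General solution: c_1X_1 + c_2X_2.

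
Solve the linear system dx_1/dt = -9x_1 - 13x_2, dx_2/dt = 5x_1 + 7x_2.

Coefficient matrix A = [[-9, -13], [5, 7]].
Characteristic polynomial det(A - λI) = λ^2 + 2λ + 2 = 0.
Eigenvalues λ = -1 ± i (complex conjugate pair).
For λ=-1+i: an eigenvector is (3,-2) - i(2,-1) = (3 - 2i, -2 + i).
A real fundamental pair from Re and Im of e^((-1+i)t)v: X_1 = e^(-t)(cos(t)·(3,-2) + sin(t)·(2,-1)), X_2 = e^(-t)(sin(t)·(3,-2) - cos(t)·(2,-1)).
General solution: c_1X_1 + c_2X_2.

x_1(t) = 2c_1e^(-t)sin(t) + 3c_1e^(-t)cos(t) + 3c_2e^(-t)sin(t) - 2c_2e^(-t)cos(t), x_2(t) = -c_1e^(-t)sin(t) - 2c_1e^(-t)cos(t) - 2c_2e^(-t)sin(t) + c_2e^(-t)cos(t)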